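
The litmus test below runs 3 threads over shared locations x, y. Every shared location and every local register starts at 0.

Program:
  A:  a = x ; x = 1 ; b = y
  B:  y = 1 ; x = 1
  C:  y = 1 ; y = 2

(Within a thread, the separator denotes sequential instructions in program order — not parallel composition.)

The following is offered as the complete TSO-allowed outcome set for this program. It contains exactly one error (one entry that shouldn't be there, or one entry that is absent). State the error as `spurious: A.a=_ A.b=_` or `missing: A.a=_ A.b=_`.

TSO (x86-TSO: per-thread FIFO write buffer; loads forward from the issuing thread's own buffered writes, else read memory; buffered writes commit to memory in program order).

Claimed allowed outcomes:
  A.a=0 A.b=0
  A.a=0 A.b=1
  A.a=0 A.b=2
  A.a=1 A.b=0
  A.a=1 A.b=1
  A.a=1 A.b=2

spurious: A.a=1 A.b=0

outcome vector order: (A.a,A.b)
TSO (5): (0,0), (0,1), (0,2), (1,1), (1,2)
claimed∖TSO = {(1,0)}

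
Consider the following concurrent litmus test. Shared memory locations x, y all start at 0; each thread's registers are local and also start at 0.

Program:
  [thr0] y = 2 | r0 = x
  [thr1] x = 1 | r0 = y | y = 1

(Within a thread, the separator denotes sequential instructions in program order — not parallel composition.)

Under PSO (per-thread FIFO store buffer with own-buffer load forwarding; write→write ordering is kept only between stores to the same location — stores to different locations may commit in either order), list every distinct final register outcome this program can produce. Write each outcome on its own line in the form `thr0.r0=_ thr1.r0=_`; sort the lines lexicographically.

outcome vector order: (thr0.r0,thr1.r0)
|PSO outcomes| = 4

thr0.r0=0 thr1.r0=0
thr0.r0=0 thr1.r0=2
thr0.r0=1 thr1.r0=0
thr0.r0=1 thr1.r0=2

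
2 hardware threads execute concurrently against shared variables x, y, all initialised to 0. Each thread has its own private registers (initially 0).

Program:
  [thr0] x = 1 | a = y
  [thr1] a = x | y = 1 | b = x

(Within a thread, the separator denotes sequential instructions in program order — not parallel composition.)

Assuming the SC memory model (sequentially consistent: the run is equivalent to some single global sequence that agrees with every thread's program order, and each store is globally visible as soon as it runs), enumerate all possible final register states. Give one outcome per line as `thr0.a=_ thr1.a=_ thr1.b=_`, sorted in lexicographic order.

outcome vector order: (thr0.a,thr1.a,thr1.b)
|SC outcomes| = 5

thr0.a=0 thr1.a=0 thr1.b=1
thr0.a=0 thr1.a=1 thr1.b=1
thr0.a=1 thr1.a=0 thr1.b=0
thr0.a=1 thr1.a=0 thr1.b=1
thr0.a=1 thr1.a=1 thr1.b=1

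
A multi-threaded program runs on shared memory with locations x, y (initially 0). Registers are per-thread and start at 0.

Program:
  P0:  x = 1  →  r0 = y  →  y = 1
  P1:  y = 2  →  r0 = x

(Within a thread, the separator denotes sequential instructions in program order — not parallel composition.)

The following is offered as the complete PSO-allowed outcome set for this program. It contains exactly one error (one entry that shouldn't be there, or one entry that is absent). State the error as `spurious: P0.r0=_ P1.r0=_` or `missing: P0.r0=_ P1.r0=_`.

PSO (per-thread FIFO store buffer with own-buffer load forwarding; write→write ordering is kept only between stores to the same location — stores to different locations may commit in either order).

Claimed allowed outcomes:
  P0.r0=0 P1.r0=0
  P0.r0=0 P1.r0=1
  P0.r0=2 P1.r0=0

outcome vector order: (P0.r0,P1.r0)
PSO (4): <0 0> <0 1> <2 0> <2 1>
PSO∖claimed = {<2 1>}

missing: P0.r0=2 P1.r0=1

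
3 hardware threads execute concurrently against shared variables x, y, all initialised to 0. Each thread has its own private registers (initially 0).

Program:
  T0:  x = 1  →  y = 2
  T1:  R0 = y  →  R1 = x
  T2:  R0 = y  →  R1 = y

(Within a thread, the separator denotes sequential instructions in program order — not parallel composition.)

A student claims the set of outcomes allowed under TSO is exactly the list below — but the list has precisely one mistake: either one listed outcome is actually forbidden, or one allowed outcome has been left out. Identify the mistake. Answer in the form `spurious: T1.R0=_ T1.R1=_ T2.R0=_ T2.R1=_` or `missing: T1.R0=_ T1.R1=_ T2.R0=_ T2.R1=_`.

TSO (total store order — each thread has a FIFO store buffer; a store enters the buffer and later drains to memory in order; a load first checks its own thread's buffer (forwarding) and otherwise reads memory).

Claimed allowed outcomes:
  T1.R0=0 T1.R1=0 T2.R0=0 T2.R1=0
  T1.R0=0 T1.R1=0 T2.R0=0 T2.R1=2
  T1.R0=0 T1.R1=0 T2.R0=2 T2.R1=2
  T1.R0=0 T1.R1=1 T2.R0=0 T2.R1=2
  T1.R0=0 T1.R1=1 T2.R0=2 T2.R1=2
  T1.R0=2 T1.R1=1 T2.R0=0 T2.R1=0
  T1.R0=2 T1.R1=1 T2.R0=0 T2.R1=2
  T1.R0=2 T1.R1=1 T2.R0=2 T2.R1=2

outcome vector order: (T1.R0,T1.R1,T2.R0,T2.R1)
[TSO] allowed = {<0 0 0 0>, <0 0 0 2>, <0 0 2 2>, <0 1 0 0>, <0 1 0 2>, <0 1 2 2>, <2 1 0 0>, <2 1 0 2>, <2 1 2 2>}
TSO∖claimed = {<0 1 0 0>}

missing: T1.R0=0 T1.R1=1 T2.R0=0 T2.R1=0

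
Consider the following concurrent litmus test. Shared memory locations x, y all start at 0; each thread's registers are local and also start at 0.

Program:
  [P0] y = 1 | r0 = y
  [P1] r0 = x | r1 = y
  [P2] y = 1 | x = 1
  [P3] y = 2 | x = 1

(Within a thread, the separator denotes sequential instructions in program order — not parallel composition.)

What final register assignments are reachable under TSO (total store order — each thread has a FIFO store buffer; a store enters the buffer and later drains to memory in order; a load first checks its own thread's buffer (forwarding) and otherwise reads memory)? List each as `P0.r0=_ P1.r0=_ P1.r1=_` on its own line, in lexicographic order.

outcome vector order: (P0.r0,P1.r0,P1.r1)
|TSO outcomes| = 10

P0.r0=1 P1.r0=0 P1.r1=0
P0.r0=1 P1.r0=0 P1.r1=1
P0.r0=1 P1.r0=0 P1.r1=2
P0.r0=1 P1.r0=1 P1.r1=1
P0.r0=1 P1.r0=1 P1.r1=2
P0.r0=2 P1.r0=0 P1.r1=0
P0.r0=2 P1.r0=0 P1.r1=1
P0.r0=2 P1.r0=0 P1.r1=2
P0.r0=2 P1.r0=1 P1.r1=1
P0.r0=2 P1.r0=1 P1.r1=2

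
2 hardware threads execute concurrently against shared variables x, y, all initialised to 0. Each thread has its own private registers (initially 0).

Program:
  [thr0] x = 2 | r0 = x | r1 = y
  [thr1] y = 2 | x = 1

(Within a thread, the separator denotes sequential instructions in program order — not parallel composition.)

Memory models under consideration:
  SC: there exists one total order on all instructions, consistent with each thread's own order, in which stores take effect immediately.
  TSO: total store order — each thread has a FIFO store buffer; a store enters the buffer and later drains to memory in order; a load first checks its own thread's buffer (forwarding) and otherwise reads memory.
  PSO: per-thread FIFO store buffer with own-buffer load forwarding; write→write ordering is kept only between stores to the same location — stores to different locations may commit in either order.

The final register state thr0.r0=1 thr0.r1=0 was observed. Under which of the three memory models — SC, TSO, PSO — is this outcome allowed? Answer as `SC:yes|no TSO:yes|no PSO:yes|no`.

outcome vector order: (thr0.r0,thr0.r1)
SC: 3 outcomes — {<1 2>; <2 0>; <2 2>}
TSO: 3 outcomes — {<1 2>; <2 0>; <2 2>}
PSO: 4 outcomes — {<1 0>; <1 2>; <2 0>; <2 2>}
target <1 0> ∈ {PSO}

SC:no TSO:no PSO:yes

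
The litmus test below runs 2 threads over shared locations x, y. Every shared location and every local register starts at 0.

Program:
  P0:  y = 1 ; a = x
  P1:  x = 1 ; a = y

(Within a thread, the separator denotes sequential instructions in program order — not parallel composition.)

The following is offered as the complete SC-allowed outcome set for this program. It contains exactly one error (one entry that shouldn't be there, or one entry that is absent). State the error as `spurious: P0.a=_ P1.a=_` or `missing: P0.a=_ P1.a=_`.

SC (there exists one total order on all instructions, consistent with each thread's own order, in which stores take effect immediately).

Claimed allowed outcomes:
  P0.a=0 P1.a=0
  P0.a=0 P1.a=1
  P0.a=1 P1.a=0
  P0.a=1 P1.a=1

spurious: P0.a=0 P1.a=0

outcome vector order: (P0.a,P1.a)
SC (3): 0/1, 1/0, 1/1
claimed∖SC = {0/0}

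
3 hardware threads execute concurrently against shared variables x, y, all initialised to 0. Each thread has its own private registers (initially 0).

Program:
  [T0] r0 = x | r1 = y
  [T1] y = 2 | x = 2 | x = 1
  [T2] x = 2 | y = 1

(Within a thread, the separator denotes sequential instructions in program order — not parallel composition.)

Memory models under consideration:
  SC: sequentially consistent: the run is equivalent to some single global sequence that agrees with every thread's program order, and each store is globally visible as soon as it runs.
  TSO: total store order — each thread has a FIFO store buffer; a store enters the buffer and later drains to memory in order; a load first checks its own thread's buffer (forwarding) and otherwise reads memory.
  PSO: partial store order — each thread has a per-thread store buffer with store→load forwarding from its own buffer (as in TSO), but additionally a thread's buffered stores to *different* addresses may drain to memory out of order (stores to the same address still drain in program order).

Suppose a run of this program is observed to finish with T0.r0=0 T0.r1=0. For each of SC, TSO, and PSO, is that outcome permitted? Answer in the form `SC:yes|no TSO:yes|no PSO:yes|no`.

SC:yes TSO:yes PSO:yes

outcome vector order: (T0.r0,T0.r1)
SC: 8 outcomes — {0/0 0/1 0/2 1/1 1/2 2/0 2/1 2/2}
TSO: 8 outcomes — {0/0 0/1 0/2 1/1 1/2 2/0 2/1 2/2}
PSO: 9 outcomes — {0/0 0/1 0/2 1/0 1/1 1/2 2/0 2/1 2/2}
target 0/0 ∈ {SC,TSO,PSO}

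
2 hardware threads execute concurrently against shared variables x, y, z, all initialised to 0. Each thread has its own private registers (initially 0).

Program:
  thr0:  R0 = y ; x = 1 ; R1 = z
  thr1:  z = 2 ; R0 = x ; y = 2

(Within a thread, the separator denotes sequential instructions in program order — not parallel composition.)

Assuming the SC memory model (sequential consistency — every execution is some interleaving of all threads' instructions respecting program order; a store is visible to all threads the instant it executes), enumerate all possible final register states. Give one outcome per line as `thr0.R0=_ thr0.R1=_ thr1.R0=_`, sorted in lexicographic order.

outcome vector order: (thr0.R0,thr0.R1,thr1.R0)
|SC outcomes| = 4

thr0.R0=0 thr0.R1=0 thr1.R0=1
thr0.R0=0 thr0.R1=2 thr1.R0=0
thr0.R0=0 thr0.R1=2 thr1.R0=1
thr0.R0=2 thr0.R1=2 thr1.R0=0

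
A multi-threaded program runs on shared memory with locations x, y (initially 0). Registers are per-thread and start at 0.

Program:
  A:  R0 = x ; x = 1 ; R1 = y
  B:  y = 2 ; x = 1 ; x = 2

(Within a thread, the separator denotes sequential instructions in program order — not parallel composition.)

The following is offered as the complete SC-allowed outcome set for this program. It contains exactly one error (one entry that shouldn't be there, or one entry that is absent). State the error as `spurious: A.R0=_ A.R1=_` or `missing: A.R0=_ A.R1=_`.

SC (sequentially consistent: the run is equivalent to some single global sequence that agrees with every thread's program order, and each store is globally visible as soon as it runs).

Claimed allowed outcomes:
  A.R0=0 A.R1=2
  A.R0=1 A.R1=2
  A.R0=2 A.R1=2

outcome vector order: (A.R0,A.R1)
SC: 4 outcomes — {0/0 0/2 1/2 2/2}
SC∖claimed = {0/0}

missing: A.R0=0 A.R1=0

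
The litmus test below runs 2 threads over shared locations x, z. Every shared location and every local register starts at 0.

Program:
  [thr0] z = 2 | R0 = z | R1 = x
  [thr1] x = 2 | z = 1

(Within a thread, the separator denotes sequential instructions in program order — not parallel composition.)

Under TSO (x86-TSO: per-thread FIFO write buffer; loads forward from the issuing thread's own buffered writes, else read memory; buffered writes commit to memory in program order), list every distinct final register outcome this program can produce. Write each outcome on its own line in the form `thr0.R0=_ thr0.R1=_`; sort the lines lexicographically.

outcome vector order: (thr0.R0,thr0.R1)
|TSO outcomes| = 3

thr0.R0=1 thr0.R1=2
thr0.R0=2 thr0.R1=0
thr0.R0=2 thr0.R1=2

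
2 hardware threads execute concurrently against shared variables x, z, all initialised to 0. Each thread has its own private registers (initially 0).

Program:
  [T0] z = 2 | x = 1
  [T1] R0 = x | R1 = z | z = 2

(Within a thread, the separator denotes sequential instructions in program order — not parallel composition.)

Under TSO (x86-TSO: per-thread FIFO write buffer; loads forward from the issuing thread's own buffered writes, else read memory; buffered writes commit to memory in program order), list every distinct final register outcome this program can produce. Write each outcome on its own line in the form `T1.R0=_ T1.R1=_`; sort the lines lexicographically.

outcome vector order: (T1.R0,T1.R1)
|TSO outcomes| = 3

T1.R0=0 T1.R1=0
T1.R0=0 T1.R1=2
T1.R0=1 T1.R1=2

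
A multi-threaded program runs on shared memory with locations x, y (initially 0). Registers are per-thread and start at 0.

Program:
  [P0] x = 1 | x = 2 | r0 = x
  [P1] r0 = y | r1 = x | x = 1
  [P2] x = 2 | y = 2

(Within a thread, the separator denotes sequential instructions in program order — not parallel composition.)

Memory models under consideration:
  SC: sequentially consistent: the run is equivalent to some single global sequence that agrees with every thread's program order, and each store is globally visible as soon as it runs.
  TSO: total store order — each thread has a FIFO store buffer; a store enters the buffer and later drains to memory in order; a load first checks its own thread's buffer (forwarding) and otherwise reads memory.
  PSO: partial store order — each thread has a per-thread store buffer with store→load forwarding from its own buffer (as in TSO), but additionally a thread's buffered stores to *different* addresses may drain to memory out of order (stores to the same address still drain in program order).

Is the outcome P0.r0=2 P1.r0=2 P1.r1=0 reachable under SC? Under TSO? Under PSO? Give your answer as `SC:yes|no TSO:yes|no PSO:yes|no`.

outcome vector order: (P0.r0,P1.r0,P1.r1)
SC: 10 outcomes — {1/0/0 1/0/1 1/0/2 1/2/1 1/2/2 2/0/0 2/0/1 2/0/2 2/2/1 2/2/2}
TSO: 10 outcomes — {1/0/0 1/0/1 1/0/2 1/2/1 1/2/2 2/0/0 2/0/1 2/0/2 2/2/1 2/2/2}
PSO: 12 outcomes — {1/0/0 1/0/1 1/0/2 1/2/0 1/2/1 1/2/2 2/0/0 2/0/1 2/0/2 2/2/0 2/2/1 2/2/2}
target 2/2/0 ∈ {PSO}

SC:no TSO:no PSO:yes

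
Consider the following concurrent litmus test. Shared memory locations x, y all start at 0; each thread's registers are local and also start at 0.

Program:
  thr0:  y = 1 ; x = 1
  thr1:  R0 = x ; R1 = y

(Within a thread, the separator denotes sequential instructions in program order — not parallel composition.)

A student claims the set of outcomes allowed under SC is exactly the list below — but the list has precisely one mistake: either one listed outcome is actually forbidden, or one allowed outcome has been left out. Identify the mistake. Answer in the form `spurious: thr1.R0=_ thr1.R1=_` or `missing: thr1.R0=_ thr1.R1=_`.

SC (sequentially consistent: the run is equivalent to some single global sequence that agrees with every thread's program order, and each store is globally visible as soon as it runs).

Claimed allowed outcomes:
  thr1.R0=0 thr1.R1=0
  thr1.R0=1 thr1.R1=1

missing: thr1.R0=0 thr1.R1=1

outcome vector order: (thr1.R0,thr1.R1)
SC (3): <0 0> <0 1> <1 1>
SC∖claimed = {<0 1>}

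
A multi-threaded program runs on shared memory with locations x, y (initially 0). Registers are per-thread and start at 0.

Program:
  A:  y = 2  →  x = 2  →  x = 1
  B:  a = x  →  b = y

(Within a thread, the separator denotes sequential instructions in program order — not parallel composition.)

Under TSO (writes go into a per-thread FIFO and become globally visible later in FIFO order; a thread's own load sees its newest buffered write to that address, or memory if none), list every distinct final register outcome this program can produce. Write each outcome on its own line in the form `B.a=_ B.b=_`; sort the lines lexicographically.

B.a=0 B.b=0
B.a=0 B.b=2
B.a=1 B.b=2
B.a=2 B.b=2

outcome vector order: (B.a,B.b)
|TSO outcomes| = 4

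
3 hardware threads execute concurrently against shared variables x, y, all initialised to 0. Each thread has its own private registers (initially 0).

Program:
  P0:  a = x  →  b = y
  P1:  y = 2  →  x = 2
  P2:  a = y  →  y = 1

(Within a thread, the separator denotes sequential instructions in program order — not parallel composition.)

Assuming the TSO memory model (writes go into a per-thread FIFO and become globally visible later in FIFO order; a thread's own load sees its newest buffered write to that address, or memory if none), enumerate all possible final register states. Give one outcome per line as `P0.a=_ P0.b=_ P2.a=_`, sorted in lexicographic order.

outcome vector order: (P0.a,P0.b,P2.a)
|TSO outcomes| = 10

P0.a=0 P0.b=0 P2.a=0
P0.a=0 P0.b=0 P2.a=2
P0.a=0 P0.b=1 P2.a=0
P0.a=0 P0.b=1 P2.a=2
P0.a=0 P0.b=2 P2.a=0
P0.a=0 P0.b=2 P2.a=2
P0.a=2 P0.b=1 P2.a=0
P0.a=2 P0.b=1 P2.a=2
P0.a=2 P0.b=2 P2.a=0
P0.a=2 P0.b=2 P2.a=2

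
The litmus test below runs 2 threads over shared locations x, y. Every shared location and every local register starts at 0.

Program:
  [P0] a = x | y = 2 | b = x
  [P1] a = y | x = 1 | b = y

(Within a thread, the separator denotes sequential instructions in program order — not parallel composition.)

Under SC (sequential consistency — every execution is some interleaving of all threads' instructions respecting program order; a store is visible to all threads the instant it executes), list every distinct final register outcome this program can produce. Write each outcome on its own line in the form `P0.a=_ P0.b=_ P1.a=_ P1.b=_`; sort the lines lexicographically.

outcome vector order: (P0.a,P0.b,P1.a,P1.b)
|SC outcomes| = 7

P0.a=0 P0.b=0 P1.a=0 P1.b=2
P0.a=0 P0.b=0 P1.a=2 P1.b=2
P0.a=0 P0.b=1 P1.a=0 P1.b=0
P0.a=0 P0.b=1 P1.a=0 P1.b=2
P0.a=0 P0.b=1 P1.a=2 P1.b=2
P0.a=1 P0.b=1 P1.a=0 P1.b=0
P0.a=1 P0.b=1 P1.a=0 P1.b=2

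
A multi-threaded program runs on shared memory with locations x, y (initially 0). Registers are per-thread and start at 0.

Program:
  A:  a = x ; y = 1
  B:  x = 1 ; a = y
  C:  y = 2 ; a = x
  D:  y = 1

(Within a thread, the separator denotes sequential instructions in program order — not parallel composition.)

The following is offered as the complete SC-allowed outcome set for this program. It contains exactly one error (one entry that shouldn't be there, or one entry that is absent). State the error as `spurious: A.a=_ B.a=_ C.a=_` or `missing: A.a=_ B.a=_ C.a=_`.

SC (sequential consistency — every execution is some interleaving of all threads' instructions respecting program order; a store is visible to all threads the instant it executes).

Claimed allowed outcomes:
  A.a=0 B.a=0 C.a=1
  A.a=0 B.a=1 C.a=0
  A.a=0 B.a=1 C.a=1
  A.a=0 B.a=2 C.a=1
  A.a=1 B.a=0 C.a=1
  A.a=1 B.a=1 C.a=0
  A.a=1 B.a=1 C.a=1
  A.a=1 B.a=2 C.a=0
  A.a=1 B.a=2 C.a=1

outcome vector order: (A.a,B.a,C.a)
SC (10): (0,0,1); (0,1,0); (0,1,1); (0,2,0); (0,2,1); (1,0,1); (1,1,0); (1,1,1); (1,2,0); (1,2,1)
SC∖claimed = {(0,2,0)}

missing: A.a=0 B.a=2 C.a=0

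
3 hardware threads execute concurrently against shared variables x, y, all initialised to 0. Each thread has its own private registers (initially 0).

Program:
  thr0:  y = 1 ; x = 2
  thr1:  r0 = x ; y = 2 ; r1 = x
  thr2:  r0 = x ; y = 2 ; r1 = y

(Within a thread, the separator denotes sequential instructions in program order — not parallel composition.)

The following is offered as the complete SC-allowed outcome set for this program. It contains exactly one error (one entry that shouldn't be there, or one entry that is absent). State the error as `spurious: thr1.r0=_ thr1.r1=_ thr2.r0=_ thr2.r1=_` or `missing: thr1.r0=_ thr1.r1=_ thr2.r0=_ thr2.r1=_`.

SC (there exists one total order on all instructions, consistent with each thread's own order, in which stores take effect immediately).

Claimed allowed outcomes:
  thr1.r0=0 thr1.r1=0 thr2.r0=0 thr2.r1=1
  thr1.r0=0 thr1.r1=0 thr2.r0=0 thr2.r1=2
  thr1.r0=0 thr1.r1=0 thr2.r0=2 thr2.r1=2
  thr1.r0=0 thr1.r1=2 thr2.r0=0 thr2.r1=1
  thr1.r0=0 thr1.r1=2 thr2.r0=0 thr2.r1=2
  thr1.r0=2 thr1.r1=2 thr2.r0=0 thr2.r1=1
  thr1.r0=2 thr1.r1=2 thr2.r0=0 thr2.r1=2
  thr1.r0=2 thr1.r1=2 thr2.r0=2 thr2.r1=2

outcome vector order: (thr1.r0,thr1.r1,thr2.r0,thr2.r1)
[SC] allowed = {0/0/0/1 0/0/0/2 0/0/2/2 0/2/0/1 0/2/0/2 0/2/2/2 2/2/0/1 2/2/0/2 2/2/2/2}
SC∖claimed = {0/2/2/2}

missing: thr1.r0=0 thr1.r1=2 thr2.r0=2 thr2.r1=2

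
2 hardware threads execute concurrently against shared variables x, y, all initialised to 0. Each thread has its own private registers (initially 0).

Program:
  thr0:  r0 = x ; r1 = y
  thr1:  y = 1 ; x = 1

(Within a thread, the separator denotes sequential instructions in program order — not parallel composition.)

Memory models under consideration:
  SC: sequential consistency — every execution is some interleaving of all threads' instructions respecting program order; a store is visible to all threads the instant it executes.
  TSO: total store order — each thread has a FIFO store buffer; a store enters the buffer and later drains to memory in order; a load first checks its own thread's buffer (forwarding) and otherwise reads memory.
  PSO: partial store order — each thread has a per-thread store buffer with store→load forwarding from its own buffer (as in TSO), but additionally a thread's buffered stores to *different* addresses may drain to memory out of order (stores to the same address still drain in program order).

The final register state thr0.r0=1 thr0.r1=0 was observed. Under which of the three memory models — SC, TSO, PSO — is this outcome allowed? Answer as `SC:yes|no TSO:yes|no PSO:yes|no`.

SC:no TSO:no PSO:yes

outcome vector order: (thr0.r0,thr0.r1)
[SC] allowed = {0/0, 0/1, 1/1}
[TSO] allowed = {0/0, 0/1, 1/1}
[PSO] allowed = {0/0, 0/1, 1/0, 1/1}
target 1/0 ∈ {PSO}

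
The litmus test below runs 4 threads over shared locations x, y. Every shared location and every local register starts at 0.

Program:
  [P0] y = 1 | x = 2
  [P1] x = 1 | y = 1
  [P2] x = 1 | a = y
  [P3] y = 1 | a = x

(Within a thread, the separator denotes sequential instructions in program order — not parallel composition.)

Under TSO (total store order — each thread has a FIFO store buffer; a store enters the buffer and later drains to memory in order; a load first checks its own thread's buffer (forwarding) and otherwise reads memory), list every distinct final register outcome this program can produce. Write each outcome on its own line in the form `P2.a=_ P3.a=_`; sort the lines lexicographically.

outcome vector order: (P2.a,P3.a)
|TSO outcomes| = 6

P2.a=0 P3.a=0
P2.a=0 P3.a=1
P2.a=0 P3.a=2
P2.a=1 P3.a=0
P2.a=1 P3.a=1
P2.a=1 P3.a=2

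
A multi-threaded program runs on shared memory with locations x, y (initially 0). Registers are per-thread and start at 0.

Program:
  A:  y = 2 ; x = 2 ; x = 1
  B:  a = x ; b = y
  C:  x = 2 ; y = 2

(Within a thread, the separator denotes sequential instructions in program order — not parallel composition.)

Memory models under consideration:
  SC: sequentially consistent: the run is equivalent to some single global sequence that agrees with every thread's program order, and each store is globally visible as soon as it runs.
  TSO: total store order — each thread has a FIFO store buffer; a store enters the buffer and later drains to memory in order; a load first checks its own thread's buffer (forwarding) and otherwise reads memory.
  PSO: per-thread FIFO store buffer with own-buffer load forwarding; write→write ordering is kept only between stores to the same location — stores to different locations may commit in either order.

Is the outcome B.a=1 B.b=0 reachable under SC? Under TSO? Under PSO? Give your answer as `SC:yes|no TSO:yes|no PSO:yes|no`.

SC:no TSO:no PSO:yes

outcome vector order: (B.a,B.b)
[SC] allowed = {(0,0), (0,2), (1,2), (2,0), (2,2)}
[TSO] allowed = {(0,0), (0,2), (1,2), (2,0), (2,2)}
[PSO] allowed = {(0,0), (0,2), (1,0), (1,2), (2,0), (2,2)}
target (1,0) ∈ {PSO}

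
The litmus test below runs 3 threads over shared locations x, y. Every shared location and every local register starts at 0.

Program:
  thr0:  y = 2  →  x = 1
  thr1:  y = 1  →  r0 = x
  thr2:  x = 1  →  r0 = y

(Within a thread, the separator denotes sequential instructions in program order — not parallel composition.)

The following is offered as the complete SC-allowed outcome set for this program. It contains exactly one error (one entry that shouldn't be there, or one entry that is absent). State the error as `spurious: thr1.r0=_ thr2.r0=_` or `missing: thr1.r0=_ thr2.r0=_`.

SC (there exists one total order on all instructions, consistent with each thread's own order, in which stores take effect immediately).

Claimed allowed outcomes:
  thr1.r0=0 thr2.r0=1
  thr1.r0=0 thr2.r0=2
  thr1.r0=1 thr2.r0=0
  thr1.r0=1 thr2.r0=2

outcome vector order: (thr1.r0,thr2.r0)
under SC → 01 02 10 11 12
SC∖claimed = {11}

missing: thr1.r0=1 thr2.r0=1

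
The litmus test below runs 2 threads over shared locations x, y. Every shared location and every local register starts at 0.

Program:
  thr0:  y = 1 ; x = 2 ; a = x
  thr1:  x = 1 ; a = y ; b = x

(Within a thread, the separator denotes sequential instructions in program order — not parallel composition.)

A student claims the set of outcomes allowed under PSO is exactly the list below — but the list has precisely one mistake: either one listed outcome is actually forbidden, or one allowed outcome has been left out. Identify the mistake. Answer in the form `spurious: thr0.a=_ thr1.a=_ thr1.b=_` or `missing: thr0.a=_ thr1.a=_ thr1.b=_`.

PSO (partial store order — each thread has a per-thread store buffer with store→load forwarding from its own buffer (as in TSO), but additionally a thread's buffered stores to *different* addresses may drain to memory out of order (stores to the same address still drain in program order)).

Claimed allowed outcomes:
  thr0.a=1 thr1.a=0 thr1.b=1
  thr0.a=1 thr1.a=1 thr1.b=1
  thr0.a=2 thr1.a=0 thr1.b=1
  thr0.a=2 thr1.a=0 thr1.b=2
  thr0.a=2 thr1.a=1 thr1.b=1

missing: thr0.a=2 thr1.a=1 thr1.b=2

outcome vector order: (thr0.a,thr1.a,thr1.b)
under PSO → (1,0,1); (1,1,1); (2,0,1); (2,0,2); (2,1,1); (2,1,2)
PSO∖claimed = {(2,1,2)}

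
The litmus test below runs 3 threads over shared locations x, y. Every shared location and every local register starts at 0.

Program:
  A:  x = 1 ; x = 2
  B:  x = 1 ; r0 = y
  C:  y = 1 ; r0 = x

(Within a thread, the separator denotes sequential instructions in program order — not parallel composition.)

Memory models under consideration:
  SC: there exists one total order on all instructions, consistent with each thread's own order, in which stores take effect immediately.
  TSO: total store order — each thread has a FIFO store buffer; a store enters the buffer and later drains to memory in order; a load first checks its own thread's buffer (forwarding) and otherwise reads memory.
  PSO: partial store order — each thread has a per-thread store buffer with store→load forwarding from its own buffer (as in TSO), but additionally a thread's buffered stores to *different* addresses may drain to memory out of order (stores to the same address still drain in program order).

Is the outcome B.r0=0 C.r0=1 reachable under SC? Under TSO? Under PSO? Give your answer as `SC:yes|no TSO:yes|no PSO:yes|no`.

SC:yes TSO:yes PSO:yes

outcome vector order: (B.r0,C.r0)
under SC → (0,1); (0,2); (1,0); (1,1); (1,2)
under TSO → (0,0); (0,1); (0,2); (1,0); (1,1); (1,2)
under PSO → (0,0); (0,1); (0,2); (1,0); (1,1); (1,2)
target (0,1) ∈ {SC,TSO,PSO}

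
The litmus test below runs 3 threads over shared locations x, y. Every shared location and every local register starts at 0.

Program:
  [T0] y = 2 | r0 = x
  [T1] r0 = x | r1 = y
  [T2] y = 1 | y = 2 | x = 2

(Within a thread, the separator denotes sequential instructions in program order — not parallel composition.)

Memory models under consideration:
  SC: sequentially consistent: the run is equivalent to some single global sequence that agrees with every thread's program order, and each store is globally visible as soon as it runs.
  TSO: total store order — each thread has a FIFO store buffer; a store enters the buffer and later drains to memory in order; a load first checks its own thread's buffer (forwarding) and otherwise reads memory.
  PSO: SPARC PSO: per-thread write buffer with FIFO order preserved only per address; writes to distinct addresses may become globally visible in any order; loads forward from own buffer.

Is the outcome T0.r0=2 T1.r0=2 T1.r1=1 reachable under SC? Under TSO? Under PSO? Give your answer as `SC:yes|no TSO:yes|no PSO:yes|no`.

SC:no TSO:no PSO:yes

outcome vector order: (T0.r0,T1.r0,T1.r1)
under SC → 000, 001, 002, 022, 200, 201, 202, 222
under TSO → 000, 001, 002, 022, 200, 201, 202, 222
under PSO → 000, 001, 002, 020, 021, 022, 200, 201, 202, 220, 221, 222
target 221 ∈ {PSO}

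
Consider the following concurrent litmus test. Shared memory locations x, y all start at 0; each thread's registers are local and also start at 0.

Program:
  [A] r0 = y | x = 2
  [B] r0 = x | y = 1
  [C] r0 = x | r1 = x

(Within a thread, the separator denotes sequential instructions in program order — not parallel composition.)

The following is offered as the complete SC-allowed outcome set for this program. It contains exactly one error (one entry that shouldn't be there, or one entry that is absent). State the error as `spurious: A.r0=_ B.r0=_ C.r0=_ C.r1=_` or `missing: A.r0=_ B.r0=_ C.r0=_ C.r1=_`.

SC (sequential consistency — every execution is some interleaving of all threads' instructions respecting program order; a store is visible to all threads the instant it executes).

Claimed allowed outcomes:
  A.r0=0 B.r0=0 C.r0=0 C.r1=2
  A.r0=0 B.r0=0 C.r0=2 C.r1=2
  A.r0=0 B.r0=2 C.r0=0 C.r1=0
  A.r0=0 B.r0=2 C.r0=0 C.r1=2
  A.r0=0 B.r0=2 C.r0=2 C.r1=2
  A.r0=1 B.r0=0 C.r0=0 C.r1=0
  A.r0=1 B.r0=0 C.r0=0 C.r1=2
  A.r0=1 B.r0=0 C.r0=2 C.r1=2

missing: A.r0=0 B.r0=0 C.r0=0 C.r1=0

outcome vector order: (A.r0,B.r0,C.r0,C.r1)
SC: 9 outcomes — {0/0/0/0; 0/0/0/2; 0/0/2/2; 0/2/0/0; 0/2/0/2; 0/2/2/2; 1/0/0/0; 1/0/0/2; 1/0/2/2}
SC∖claimed = {0/0/0/0}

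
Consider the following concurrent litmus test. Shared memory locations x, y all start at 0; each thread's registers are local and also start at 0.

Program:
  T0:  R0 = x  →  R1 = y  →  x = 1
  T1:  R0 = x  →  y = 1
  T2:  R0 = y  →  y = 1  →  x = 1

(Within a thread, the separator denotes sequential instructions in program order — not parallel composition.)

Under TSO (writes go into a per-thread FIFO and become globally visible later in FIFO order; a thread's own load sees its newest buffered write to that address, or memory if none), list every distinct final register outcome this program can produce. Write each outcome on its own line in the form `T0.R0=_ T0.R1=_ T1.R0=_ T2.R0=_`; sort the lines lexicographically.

T0.R0=0 T0.R1=0 T1.R0=0 T2.R0=0
T0.R0=0 T0.R1=0 T1.R0=0 T2.R0=1
T0.R0=0 T0.R1=0 T1.R0=1 T2.R0=0
T0.R0=0 T0.R1=0 T1.R0=1 T2.R0=1
T0.R0=0 T0.R1=1 T1.R0=0 T2.R0=0
T0.R0=0 T0.R1=1 T1.R0=0 T2.R0=1
T0.R0=0 T0.R1=1 T1.R0=1 T2.R0=0
T0.R0=1 T0.R1=1 T1.R0=0 T2.R0=0
T0.R0=1 T0.R1=1 T1.R0=0 T2.R0=1
T0.R0=1 T0.R1=1 T1.R0=1 T2.R0=0

outcome vector order: (T0.R0,T0.R1,T1.R0,T2.R0)
|TSO outcomes| = 10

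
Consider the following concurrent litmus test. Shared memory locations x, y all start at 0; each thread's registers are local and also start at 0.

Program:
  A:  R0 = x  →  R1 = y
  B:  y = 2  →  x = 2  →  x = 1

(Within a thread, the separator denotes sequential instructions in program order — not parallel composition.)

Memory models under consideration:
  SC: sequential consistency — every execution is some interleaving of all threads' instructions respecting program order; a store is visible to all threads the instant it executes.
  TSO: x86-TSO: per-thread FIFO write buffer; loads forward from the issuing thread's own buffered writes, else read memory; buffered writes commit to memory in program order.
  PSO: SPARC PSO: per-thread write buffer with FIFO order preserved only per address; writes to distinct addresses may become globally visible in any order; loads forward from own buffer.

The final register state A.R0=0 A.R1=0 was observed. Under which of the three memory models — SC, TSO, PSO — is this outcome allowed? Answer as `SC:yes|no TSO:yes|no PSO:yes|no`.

outcome vector order: (A.R0,A.R1)
under SC → <0 0>; <0 2>; <1 2>; <2 2>
under TSO → <0 0>; <0 2>; <1 2>; <2 2>
under PSO → <0 0>; <0 2>; <1 0>; <1 2>; <2 0>; <2 2>
target <0 0> ∈ {SC,TSO,PSO}

SC:yes TSO:yes PSO:yes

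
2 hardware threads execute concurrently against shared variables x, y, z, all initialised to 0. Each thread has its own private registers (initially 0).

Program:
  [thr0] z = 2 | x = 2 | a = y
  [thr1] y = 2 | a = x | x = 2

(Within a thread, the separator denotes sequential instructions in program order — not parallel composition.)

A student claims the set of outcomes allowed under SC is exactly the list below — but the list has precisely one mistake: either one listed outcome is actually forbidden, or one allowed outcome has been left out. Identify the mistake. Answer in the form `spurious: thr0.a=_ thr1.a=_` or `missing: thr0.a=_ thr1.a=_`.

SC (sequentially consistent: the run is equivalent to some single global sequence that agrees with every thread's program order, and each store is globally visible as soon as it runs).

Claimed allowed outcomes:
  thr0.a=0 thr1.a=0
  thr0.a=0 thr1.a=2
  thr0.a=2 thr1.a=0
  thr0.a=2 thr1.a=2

outcome vector order: (thr0.a,thr1.a)
under SC → (0,2); (2,0); (2,2)
claimed∖SC = {(0,0)}

spurious: thr0.a=0 thr1.a=0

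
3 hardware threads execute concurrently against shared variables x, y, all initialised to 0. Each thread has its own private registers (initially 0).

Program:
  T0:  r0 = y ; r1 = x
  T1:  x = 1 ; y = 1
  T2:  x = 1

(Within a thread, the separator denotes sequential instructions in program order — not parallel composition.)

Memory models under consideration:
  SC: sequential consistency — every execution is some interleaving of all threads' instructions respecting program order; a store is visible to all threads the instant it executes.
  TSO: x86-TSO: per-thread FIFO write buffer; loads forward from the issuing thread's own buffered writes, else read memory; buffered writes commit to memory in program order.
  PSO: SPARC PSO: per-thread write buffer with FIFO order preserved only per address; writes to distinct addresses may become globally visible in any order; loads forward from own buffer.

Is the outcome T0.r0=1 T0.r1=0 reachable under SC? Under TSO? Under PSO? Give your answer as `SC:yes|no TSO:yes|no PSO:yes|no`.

outcome vector order: (T0.r0,T0.r1)
SC (3): <0 0>; <0 1>; <1 1>
TSO (3): <0 0>; <0 1>; <1 1>
PSO (4): <0 0>; <0 1>; <1 0>; <1 1>
target <1 0> ∈ {PSO}

SC:no TSO:no PSO:yes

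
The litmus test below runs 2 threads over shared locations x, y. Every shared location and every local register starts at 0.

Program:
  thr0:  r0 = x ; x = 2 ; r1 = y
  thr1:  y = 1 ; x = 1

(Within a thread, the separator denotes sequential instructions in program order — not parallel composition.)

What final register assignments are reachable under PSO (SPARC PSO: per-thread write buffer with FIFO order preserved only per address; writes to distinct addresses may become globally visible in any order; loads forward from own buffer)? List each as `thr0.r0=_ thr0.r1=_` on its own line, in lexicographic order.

outcome vector order: (thr0.r0,thr0.r1)
|PSO outcomes| = 4

thr0.r0=0 thr0.r1=0
thr0.r0=0 thr0.r1=1
thr0.r0=1 thr0.r1=0
thr0.r0=1 thr0.r1=1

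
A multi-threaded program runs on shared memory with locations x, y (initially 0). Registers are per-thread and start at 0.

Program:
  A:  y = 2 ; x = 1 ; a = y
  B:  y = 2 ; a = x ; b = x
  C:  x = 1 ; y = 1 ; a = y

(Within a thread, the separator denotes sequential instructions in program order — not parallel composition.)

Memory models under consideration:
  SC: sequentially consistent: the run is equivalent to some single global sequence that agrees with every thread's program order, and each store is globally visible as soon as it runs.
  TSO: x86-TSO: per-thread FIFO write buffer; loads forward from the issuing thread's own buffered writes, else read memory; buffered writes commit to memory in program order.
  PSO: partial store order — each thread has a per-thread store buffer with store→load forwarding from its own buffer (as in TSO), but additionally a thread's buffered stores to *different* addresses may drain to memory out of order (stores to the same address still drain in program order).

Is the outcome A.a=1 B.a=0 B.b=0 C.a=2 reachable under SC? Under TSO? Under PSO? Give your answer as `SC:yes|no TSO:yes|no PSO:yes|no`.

SC:no TSO:yes PSO:yes

outcome vector order: (A.a,B.a,B.b,C.a)
SC (10): (1,0,0,1); (1,0,1,1); (1,1,1,1); (1,1,1,2); (2,0,0,1); (2,0,0,2); (2,0,1,1); (2,0,1,2); (2,1,1,1); (2,1,1,2)
TSO (12): (1,0,0,1); (1,0,0,2); (1,0,1,1); (1,0,1,2); (1,1,1,1); (1,1,1,2); (2,0,0,1); (2,0,0,2); (2,0,1,1); (2,0,1,2); (2,1,1,1); (2,1,1,2)
PSO (12): (1,0,0,1); (1,0,0,2); (1,0,1,1); (1,0,1,2); (1,1,1,1); (1,1,1,2); (2,0,0,1); (2,0,0,2); (2,0,1,1); (2,0,1,2); (2,1,1,1); (2,1,1,2)
target (1,0,0,2) ∈ {TSO,PSO}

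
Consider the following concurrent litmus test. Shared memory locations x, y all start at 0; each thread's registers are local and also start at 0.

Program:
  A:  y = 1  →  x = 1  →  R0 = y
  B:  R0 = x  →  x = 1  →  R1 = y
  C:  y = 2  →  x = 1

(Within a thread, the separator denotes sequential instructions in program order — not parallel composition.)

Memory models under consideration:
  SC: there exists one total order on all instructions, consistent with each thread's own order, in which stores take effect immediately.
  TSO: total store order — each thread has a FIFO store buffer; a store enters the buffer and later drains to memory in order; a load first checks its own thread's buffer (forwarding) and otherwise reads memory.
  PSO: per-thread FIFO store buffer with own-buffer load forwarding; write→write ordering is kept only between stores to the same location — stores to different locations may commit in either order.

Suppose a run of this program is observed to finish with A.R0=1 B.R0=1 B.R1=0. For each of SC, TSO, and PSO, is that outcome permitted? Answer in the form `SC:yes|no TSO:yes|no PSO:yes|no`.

SC:no TSO:no PSO:yes

outcome vector order: (A.R0,B.R0,B.R1)
under SC → 100, 101, 102, 111, 112, 200, 201, 202, 211, 212
under TSO → 100, 101, 102, 111, 112, 200, 201, 202, 211, 212
under PSO → 100, 101, 102, 110, 111, 112, 200, 201, 202, 210, 211, 212
target 110 ∈ {PSO}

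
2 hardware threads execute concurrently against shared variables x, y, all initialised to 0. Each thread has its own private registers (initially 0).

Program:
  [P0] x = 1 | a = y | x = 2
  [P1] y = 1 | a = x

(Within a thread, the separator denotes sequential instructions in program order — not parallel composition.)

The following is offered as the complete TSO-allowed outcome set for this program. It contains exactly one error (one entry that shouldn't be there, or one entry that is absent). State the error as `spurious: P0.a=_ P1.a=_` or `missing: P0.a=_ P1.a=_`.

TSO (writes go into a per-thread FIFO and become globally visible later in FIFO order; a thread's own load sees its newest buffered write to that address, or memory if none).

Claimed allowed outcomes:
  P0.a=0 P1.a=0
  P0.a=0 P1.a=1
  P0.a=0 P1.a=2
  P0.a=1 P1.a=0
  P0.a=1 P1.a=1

outcome vector order: (P0.a,P1.a)
TSO: 6 outcomes — {0/0; 0/1; 0/2; 1/0; 1/1; 1/2}
TSO∖claimed = {1/2}

missing: P0.a=1 P1.a=2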